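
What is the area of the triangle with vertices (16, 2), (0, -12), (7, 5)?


Area = |x1(y2-y3) + x2(y3-y1) + x3(y1-y2)| / 2
= |16*(-12-5) + 0*(5-2) + 7*(2--12)| / 2
= 87

87


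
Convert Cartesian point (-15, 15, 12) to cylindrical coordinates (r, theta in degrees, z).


r = sqrt((-15)^2 + 15^2) = 21.2132
theta = atan2(15, -15) = 135 deg
z = 12

r = 21.2132, theta = 135 deg, z = 12


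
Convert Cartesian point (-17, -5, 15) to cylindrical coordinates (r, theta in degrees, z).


r = sqrt((-17)^2 + (-5)^2) = 17.72
theta = atan2(-5, -17) = 196.3895 deg
z = 15

r = 17.72, theta = 196.3895 deg, z = 15


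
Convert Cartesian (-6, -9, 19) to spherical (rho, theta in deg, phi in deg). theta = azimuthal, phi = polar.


rho = sqrt((-6)^2 + (-9)^2 + 19^2) = 21.8632
theta = atan2(-9, -6) = 236.3099 deg
phi = acos(19/21.8632) = 29.6528 deg

rho = 21.8632, theta = 236.3099 deg, phi = 29.6528 deg


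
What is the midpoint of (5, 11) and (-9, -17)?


Midpoint = ((5+-9)/2, (11+-17)/2) = (-2, -3)

(-2, -3)


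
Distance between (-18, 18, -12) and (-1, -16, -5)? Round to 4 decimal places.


d = sqrt((-1--18)^2 + (-16-18)^2 + (-5--12)^2) = 38.6523

38.6523


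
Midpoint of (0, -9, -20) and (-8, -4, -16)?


Midpoint = ((0+-8)/2, (-9+-4)/2, (-20+-16)/2) = (-4, -6.5, -18)

(-4, -6.5, -18)


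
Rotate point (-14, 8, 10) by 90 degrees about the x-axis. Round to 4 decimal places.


x' = -14
y' = 8*cos(90) - 10*sin(90) = -10
z' = 8*sin(90) + 10*cos(90) = 8

(-14, -10, 8)


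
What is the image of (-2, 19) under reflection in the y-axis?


Reflection across y-axis: (x, y) -> (-x, y)
(-2, 19) -> (2, 19)

(2, 19)


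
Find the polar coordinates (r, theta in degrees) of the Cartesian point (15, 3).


r = sqrt(15^2 + 3^2) = 15.2971
theta = atan2(3, 15) = 11.3099 degrees

r = 15.2971, theta = 11.3099 degrees


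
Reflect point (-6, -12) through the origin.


Reflection through origin: (x, y) -> (-x, -y)
(-6, -12) -> (6, 12)

(6, 12)


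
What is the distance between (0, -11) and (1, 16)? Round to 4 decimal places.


d = sqrt((1-0)^2 + (16--11)^2) = 27.0185

27.0185


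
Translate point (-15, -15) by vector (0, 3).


Translation: (x+dx, y+dy) = (-15+0, -15+3) = (-15, -12)

(-15, -12)


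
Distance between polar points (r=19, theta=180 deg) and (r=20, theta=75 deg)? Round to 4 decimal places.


d = sqrt(r1^2 + r2^2 - 2*r1*r2*cos(t2-t1))
d = sqrt(19^2 + 20^2 - 2*19*20*cos(75-180)) = 30.9468

30.9468


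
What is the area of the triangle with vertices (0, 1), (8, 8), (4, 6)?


Area = |x1(y2-y3) + x2(y3-y1) + x3(y1-y2)| / 2
= |0*(8-6) + 8*(6-1) + 4*(1-8)| / 2
= 6

6


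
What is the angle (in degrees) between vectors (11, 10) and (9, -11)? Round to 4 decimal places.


dot = 11*9 + 10*-11 = -11
|u| = 14.8661, |v| = 14.2127
cos(angle) = -0.0521
angle = 92.9843 degrees

92.9843 degrees


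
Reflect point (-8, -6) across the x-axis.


Reflection across x-axis: (x, y) -> (x, -y)
(-8, -6) -> (-8, 6)

(-8, 6)


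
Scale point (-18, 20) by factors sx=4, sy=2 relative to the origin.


Scaling: (x*sx, y*sy) = (-18*4, 20*2) = (-72, 40)

(-72, 40)


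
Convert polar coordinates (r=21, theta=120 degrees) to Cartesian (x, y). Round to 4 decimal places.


x = 21 * cos(120) = -10.5
y = 21 * sin(120) = 18.1865

(-10.5, 18.1865)


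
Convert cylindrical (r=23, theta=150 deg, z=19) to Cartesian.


x = 23 * cos(150) = -19.9186
y = 23 * sin(150) = 11.5
z = 19

(-19.9186, 11.5, 19)


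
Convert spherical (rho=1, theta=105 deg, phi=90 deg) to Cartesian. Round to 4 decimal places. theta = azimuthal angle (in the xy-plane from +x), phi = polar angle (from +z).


x = 1 * sin(90) * cos(105) = -0.2588
y = 1 * sin(90) * sin(105) = 0.9659
z = 1 * cos(90) = 0

(-0.2588, 0.9659, 0)


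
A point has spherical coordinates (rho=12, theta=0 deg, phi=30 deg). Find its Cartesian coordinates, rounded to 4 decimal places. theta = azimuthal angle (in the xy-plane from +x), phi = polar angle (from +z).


x = 12 * sin(30) * cos(0) = 6
y = 12 * sin(30) * sin(0) = 0
z = 12 * cos(30) = 10.3923

(6, 0, 10.3923)


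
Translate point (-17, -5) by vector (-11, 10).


Translation: (x+dx, y+dy) = (-17+-11, -5+10) = (-28, 5)

(-28, 5)


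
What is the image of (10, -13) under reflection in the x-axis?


Reflection across x-axis: (x, y) -> (x, -y)
(10, -13) -> (10, 13)

(10, 13)


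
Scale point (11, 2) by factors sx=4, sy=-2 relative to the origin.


Scaling: (x*sx, y*sy) = (11*4, 2*-2) = (44, -4)

(44, -4)


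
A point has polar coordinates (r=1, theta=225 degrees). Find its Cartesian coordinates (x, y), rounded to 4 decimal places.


x = 1 * cos(225) = -0.7071
y = 1 * sin(225) = -0.7071

(-0.7071, -0.7071)


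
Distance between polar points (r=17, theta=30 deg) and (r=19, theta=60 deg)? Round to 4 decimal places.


d = sqrt(r1^2 + r2^2 - 2*r1*r2*cos(t2-t1))
d = sqrt(17^2 + 19^2 - 2*17*19*cos(60-30)) = 9.5156

9.5156


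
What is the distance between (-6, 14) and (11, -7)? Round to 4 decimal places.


d = sqrt((11--6)^2 + (-7-14)^2) = 27.0185

27.0185


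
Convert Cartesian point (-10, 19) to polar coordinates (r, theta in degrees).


r = sqrt((-10)^2 + 19^2) = 21.4709
theta = atan2(19, -10) = 117.7585 degrees

r = 21.4709, theta = 117.7585 degrees


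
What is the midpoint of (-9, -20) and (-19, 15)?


Midpoint = ((-9+-19)/2, (-20+15)/2) = (-14, -2.5)

(-14, -2.5)


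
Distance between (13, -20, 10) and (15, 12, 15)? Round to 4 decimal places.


d = sqrt((15-13)^2 + (12--20)^2 + (15-10)^2) = 32.45

32.45


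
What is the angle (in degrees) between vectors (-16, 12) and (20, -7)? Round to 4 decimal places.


dot = -16*20 + 12*-7 = -404
|u| = 20, |v| = 21.1896
cos(angle) = -0.9533
angle = 162.4201 degrees

162.4201 degrees


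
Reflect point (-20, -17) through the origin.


Reflection through origin: (x, y) -> (-x, -y)
(-20, -17) -> (20, 17)

(20, 17)


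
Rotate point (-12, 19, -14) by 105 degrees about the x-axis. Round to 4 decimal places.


x' = -12
y' = 19*cos(105) - -14*sin(105) = 8.6054
z' = 19*sin(105) + -14*cos(105) = 21.9761

(-12, 8.6054, 21.9761)


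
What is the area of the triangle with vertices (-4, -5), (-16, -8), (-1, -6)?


Area = |x1(y2-y3) + x2(y3-y1) + x3(y1-y2)| / 2
= |-4*(-8--6) + -16*(-6--5) + -1*(-5--8)| / 2
= 10.5

10.5


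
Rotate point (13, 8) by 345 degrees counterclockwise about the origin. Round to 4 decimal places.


x' = 13*cos(345) - 8*sin(345) = 14.6276
y' = 13*sin(345) + 8*cos(345) = 4.3628

(14.6276, 4.3628)


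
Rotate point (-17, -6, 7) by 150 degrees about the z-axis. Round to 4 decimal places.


x' = -17*cos(150) - -6*sin(150) = 17.7224
y' = -17*sin(150) + -6*cos(150) = -3.3038
z' = 7

(17.7224, -3.3038, 7)


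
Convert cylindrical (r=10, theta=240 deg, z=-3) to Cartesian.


x = 10 * cos(240) = -5
y = 10 * sin(240) = -8.6603
z = -3

(-5, -8.6603, -3)


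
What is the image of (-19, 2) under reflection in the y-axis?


Reflection across y-axis: (x, y) -> (-x, y)
(-19, 2) -> (19, 2)

(19, 2)


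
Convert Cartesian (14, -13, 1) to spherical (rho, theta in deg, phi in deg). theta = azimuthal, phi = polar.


rho = sqrt(14^2 + (-13)^2 + 1^2) = 19.1311
theta = atan2(-13, 14) = 317.1211 deg
phi = acos(1/19.1311) = 87.0037 deg

rho = 19.1311, theta = 317.1211 deg, phi = 87.0037 deg


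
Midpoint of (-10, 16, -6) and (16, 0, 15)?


Midpoint = ((-10+16)/2, (16+0)/2, (-6+15)/2) = (3, 8, 4.5)

(3, 8, 4.5)


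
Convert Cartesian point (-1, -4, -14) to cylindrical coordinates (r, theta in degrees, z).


r = sqrt((-1)^2 + (-4)^2) = 4.1231
theta = atan2(-4, -1) = 255.9638 deg
z = -14

r = 4.1231, theta = 255.9638 deg, z = -14


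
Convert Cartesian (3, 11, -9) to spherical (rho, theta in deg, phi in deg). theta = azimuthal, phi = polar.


rho = sqrt(3^2 + 11^2 + (-9)^2) = 14.5258
theta = atan2(11, 3) = 74.7449 deg
phi = acos(-9/14.5258) = 128.2859 deg

rho = 14.5258, theta = 74.7449 deg, phi = 128.2859 deg


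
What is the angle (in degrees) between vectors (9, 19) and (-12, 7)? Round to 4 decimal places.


dot = 9*-12 + 19*7 = 25
|u| = 21.0238, |v| = 13.8924
cos(angle) = 0.0856
angle = 85.0897 degrees

85.0897 degrees


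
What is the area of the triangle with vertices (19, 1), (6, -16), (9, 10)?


Area = |x1(y2-y3) + x2(y3-y1) + x3(y1-y2)| / 2
= |19*(-16-10) + 6*(10-1) + 9*(1--16)| / 2
= 143.5

143.5


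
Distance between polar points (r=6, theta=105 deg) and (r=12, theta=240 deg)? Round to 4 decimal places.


d = sqrt(r1^2 + r2^2 - 2*r1*r2*cos(t2-t1))
d = sqrt(6^2 + 12^2 - 2*6*12*cos(240-105)) = 16.7876

16.7876


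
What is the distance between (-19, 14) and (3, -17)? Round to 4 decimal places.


d = sqrt((3--19)^2 + (-17-14)^2) = 38.0132

38.0132


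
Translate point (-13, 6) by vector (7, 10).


Translation: (x+dx, y+dy) = (-13+7, 6+10) = (-6, 16)

(-6, 16)


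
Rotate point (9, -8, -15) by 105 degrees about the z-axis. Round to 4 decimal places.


x' = 9*cos(105) - -8*sin(105) = 5.398
y' = 9*sin(105) + -8*cos(105) = 10.7639
z' = -15

(5.398, 10.7639, -15)


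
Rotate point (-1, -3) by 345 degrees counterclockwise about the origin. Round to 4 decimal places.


x' = -1*cos(345) - -3*sin(345) = -1.7424
y' = -1*sin(345) + -3*cos(345) = -2.639

(-1.7424, -2.639)


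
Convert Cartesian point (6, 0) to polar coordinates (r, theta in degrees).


r = sqrt(6^2 + 0^2) = 6
theta = atan2(0, 6) = 0 degrees

r = 6, theta = 0 degrees


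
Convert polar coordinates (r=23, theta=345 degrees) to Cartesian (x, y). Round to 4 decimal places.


x = 23 * cos(345) = 22.2163
y = 23 * sin(345) = -5.9528

(22.2163, -5.9528)


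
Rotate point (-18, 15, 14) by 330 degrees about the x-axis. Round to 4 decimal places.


x' = -18
y' = 15*cos(330) - 14*sin(330) = 19.9904
z' = 15*sin(330) + 14*cos(330) = 4.6244

(-18, 19.9904, 4.6244)


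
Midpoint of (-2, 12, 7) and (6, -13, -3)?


Midpoint = ((-2+6)/2, (12+-13)/2, (7+-3)/2) = (2, -0.5, 2)

(2, -0.5, 2)


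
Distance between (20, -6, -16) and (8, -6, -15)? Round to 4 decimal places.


d = sqrt((8-20)^2 + (-6--6)^2 + (-15--16)^2) = 12.0416

12.0416


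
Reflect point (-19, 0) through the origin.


Reflection through origin: (x, y) -> (-x, -y)
(-19, 0) -> (19, 0)

(19, 0)


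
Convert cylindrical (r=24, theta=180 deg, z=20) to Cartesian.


x = 24 * cos(180) = -24
y = 24 * sin(180) = 0
z = 20

(-24, 0, 20)


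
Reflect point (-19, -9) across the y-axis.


Reflection across y-axis: (x, y) -> (-x, y)
(-19, -9) -> (19, -9)

(19, -9)


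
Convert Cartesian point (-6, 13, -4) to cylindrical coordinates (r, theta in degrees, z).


r = sqrt((-6)^2 + 13^2) = 14.3178
theta = atan2(13, -6) = 114.7751 deg
z = -4

r = 14.3178, theta = 114.7751 deg, z = -4


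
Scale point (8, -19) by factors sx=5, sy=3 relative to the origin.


Scaling: (x*sx, y*sy) = (8*5, -19*3) = (40, -57)

(40, -57)


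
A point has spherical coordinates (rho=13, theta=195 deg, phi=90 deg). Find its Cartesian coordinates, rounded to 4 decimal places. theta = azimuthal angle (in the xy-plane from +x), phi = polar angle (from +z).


x = 13 * sin(90) * cos(195) = -12.557
y = 13 * sin(90) * sin(195) = -3.3646
z = 13 * cos(90) = 0

(-12.557, -3.3646, 0)


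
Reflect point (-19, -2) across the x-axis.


Reflection across x-axis: (x, y) -> (x, -y)
(-19, -2) -> (-19, 2)

(-19, 2)


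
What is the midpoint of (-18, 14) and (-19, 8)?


Midpoint = ((-18+-19)/2, (14+8)/2) = (-18.5, 11)

(-18.5, 11)


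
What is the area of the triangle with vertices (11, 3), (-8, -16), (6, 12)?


Area = |x1(y2-y3) + x2(y3-y1) + x3(y1-y2)| / 2
= |11*(-16-12) + -8*(12-3) + 6*(3--16)| / 2
= 133

133


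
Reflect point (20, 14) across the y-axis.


Reflection across y-axis: (x, y) -> (-x, y)
(20, 14) -> (-20, 14)

(-20, 14)


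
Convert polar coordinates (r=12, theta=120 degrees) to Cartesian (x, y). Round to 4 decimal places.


x = 12 * cos(120) = -6
y = 12 * sin(120) = 10.3923

(-6, 10.3923)


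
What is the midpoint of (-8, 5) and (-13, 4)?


Midpoint = ((-8+-13)/2, (5+4)/2) = (-10.5, 4.5)

(-10.5, 4.5)


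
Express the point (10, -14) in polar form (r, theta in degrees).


r = sqrt(10^2 + (-14)^2) = 17.2047
theta = atan2(-14, 10) = 305.5377 degrees

r = 17.2047, theta = 305.5377 degrees


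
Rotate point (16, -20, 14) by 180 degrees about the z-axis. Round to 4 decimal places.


x' = 16*cos(180) - -20*sin(180) = -16
y' = 16*sin(180) + -20*cos(180) = 20
z' = 14

(-16, 20, 14)


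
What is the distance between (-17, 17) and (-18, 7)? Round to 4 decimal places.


d = sqrt((-18--17)^2 + (7-17)^2) = 10.0499

10.0499


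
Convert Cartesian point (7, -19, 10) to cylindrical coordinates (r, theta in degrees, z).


r = sqrt(7^2 + (-19)^2) = 20.2485
theta = atan2(-19, 7) = 290.2249 deg
z = 10

r = 20.2485, theta = 290.2249 deg, z = 10


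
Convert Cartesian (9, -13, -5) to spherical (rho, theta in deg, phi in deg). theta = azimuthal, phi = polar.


rho = sqrt(9^2 + (-13)^2 + (-5)^2) = 16.5831
theta = atan2(-13, 9) = 304.6952 deg
phi = acos(-5/16.5831) = 107.5484 deg

rho = 16.5831, theta = 304.6952 deg, phi = 107.5484 deg


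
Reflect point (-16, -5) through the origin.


Reflection through origin: (x, y) -> (-x, -y)
(-16, -5) -> (16, 5)

(16, 5)


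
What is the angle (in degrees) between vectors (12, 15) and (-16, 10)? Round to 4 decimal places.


dot = 12*-16 + 15*10 = -42
|u| = 19.2094, |v| = 18.868
cos(angle) = -0.1159
angle = 96.6544 degrees

96.6544 degrees


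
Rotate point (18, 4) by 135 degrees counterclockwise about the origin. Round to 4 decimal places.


x' = 18*cos(135) - 4*sin(135) = -15.5563
y' = 18*sin(135) + 4*cos(135) = 9.8995

(-15.5563, 9.8995)


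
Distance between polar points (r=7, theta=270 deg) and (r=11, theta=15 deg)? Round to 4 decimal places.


d = sqrt(r1^2 + r2^2 - 2*r1*r2*cos(t2-t1))
d = sqrt(7^2 + 11^2 - 2*7*11*cos(15-270)) = 14.4865

14.4865


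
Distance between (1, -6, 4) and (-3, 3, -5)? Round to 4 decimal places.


d = sqrt((-3-1)^2 + (3--6)^2 + (-5-4)^2) = 13.3417

13.3417


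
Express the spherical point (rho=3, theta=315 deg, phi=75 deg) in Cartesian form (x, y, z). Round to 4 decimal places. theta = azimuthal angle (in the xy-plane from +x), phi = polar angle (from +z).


x = 3 * sin(75) * cos(315) = 2.049
y = 3 * sin(75) * sin(315) = -2.049
z = 3 * cos(75) = 0.7765

(2.049, -2.049, 0.7765)


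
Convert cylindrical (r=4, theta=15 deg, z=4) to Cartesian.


x = 4 * cos(15) = 3.8637
y = 4 * sin(15) = 1.0353
z = 4

(3.8637, 1.0353, 4)


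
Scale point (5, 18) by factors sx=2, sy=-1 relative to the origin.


Scaling: (x*sx, y*sy) = (5*2, 18*-1) = (10, -18)

(10, -18)


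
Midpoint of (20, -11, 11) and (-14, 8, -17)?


Midpoint = ((20+-14)/2, (-11+8)/2, (11+-17)/2) = (3, -1.5, -3)

(3, -1.5, -3)


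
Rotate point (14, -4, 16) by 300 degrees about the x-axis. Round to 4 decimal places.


x' = 14
y' = -4*cos(300) - 16*sin(300) = 11.8564
z' = -4*sin(300) + 16*cos(300) = 11.4641

(14, 11.8564, 11.4641)


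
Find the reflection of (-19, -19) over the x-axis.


Reflection across x-axis: (x, y) -> (x, -y)
(-19, -19) -> (-19, 19)

(-19, 19)


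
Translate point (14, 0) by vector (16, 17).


Translation: (x+dx, y+dy) = (14+16, 0+17) = (30, 17)

(30, 17)


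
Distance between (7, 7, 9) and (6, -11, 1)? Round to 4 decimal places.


d = sqrt((6-7)^2 + (-11-7)^2 + (1-9)^2) = 19.7231

19.7231


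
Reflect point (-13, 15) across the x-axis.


Reflection across x-axis: (x, y) -> (x, -y)
(-13, 15) -> (-13, -15)

(-13, -15)


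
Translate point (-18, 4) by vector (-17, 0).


Translation: (x+dx, y+dy) = (-18+-17, 4+0) = (-35, 4)

(-35, 4)


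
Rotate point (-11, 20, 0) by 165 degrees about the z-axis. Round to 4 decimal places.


x' = -11*cos(165) - 20*sin(165) = 5.4488
y' = -11*sin(165) + 20*cos(165) = -22.1655
z' = 0

(5.4488, -22.1655, 0)


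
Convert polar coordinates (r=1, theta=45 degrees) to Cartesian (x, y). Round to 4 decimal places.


x = 1 * cos(45) = 0.7071
y = 1 * sin(45) = 0.7071

(0.7071, 0.7071)


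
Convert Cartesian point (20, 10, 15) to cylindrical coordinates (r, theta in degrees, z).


r = sqrt(20^2 + 10^2) = 22.3607
theta = atan2(10, 20) = 26.5651 deg
z = 15

r = 22.3607, theta = 26.5651 deg, z = 15


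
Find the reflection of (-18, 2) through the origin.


Reflection through origin: (x, y) -> (-x, -y)
(-18, 2) -> (18, -2)

(18, -2)


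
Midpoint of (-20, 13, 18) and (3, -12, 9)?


Midpoint = ((-20+3)/2, (13+-12)/2, (18+9)/2) = (-8.5, 0.5, 13.5)

(-8.5, 0.5, 13.5)


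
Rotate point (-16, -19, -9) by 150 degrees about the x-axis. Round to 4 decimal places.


x' = -16
y' = -19*cos(150) - -9*sin(150) = 20.9545
z' = -19*sin(150) + -9*cos(150) = -1.7058

(-16, 20.9545, -1.7058)


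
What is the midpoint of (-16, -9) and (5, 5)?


Midpoint = ((-16+5)/2, (-9+5)/2) = (-5.5, -2)

(-5.5, -2)


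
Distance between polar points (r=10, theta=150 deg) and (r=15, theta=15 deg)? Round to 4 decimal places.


d = sqrt(r1^2 + r2^2 - 2*r1*r2*cos(t2-t1))
d = sqrt(10^2 + 15^2 - 2*10*15*cos(15-150)) = 23.1761

23.1761


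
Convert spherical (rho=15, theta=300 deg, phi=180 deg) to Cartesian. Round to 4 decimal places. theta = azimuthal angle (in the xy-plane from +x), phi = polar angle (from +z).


x = 15 * sin(180) * cos(300) = 0
y = 15 * sin(180) * sin(300) = 0
z = 15 * cos(180) = -15

(0, 0, -15)


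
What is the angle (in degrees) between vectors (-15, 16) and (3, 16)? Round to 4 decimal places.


dot = -15*3 + 16*16 = 211
|u| = 21.9317, |v| = 16.2788
cos(angle) = 0.591
angle = 53.772 degrees

53.772 degrees


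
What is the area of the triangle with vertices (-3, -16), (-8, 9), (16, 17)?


Area = |x1(y2-y3) + x2(y3-y1) + x3(y1-y2)| / 2
= |-3*(9-17) + -8*(17--16) + 16*(-16-9)| / 2
= 320

320


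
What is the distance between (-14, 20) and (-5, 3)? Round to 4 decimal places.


d = sqrt((-5--14)^2 + (3-20)^2) = 19.2354

19.2354


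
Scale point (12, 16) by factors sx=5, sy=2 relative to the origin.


Scaling: (x*sx, y*sy) = (12*5, 16*2) = (60, 32)

(60, 32)


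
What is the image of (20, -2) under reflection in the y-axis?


Reflection across y-axis: (x, y) -> (-x, y)
(20, -2) -> (-20, -2)

(-20, -2)


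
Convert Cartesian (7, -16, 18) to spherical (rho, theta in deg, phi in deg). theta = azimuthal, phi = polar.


rho = sqrt(7^2 + (-16)^2 + 18^2) = 25.0799
theta = atan2(-16, 7) = 293.6294 deg
phi = acos(18/25.0799) = 44.1345 deg

rho = 25.0799, theta = 293.6294 deg, phi = 44.1345 deg


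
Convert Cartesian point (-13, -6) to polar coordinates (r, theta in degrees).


r = sqrt((-13)^2 + (-6)^2) = 14.3178
theta = atan2(-6, -13) = 204.7751 degrees

r = 14.3178, theta = 204.7751 degrees


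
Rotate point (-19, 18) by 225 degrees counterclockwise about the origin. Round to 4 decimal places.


x' = -19*cos(225) - 18*sin(225) = 26.163
y' = -19*sin(225) + 18*cos(225) = 0.7071

(26.163, 0.7071)


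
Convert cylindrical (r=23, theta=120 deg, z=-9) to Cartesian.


x = 23 * cos(120) = -11.5
y = 23 * sin(120) = 19.9186
z = -9

(-11.5, 19.9186, -9)


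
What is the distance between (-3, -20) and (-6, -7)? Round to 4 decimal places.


d = sqrt((-6--3)^2 + (-7--20)^2) = 13.3417

13.3417


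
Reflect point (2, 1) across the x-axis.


Reflection across x-axis: (x, y) -> (x, -y)
(2, 1) -> (2, -1)

(2, -1)


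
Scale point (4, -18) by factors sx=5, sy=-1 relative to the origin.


Scaling: (x*sx, y*sy) = (4*5, -18*-1) = (20, 18)

(20, 18)


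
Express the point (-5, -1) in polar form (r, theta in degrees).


r = sqrt((-5)^2 + (-1)^2) = 5.099
theta = atan2(-1, -5) = 191.3099 degrees

r = 5.099, theta = 191.3099 degrees


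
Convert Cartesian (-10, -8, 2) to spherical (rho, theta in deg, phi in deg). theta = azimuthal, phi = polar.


rho = sqrt((-10)^2 + (-8)^2 + 2^2) = 12.9615
theta = atan2(-8, -10) = 218.6598 deg
phi = acos(2/12.9615) = 81.1236 deg

rho = 12.9615, theta = 218.6598 deg, phi = 81.1236 deg


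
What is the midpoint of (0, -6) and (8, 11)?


Midpoint = ((0+8)/2, (-6+11)/2) = (4, 2.5)

(4, 2.5)


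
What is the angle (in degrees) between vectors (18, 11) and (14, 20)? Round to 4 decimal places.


dot = 18*14 + 11*20 = 472
|u| = 21.095, |v| = 24.4131
cos(angle) = 0.9165
angle = 23.5784 degrees

23.5784 degrees


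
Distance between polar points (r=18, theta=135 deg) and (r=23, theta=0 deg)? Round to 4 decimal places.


d = sqrt(r1^2 + r2^2 - 2*r1*r2*cos(t2-t1))
d = sqrt(18^2 + 23^2 - 2*18*23*cos(0-135)) = 37.9274

37.9274


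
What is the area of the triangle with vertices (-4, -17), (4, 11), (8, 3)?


Area = |x1(y2-y3) + x2(y3-y1) + x3(y1-y2)| / 2
= |-4*(11-3) + 4*(3--17) + 8*(-17-11)| / 2
= 88

88


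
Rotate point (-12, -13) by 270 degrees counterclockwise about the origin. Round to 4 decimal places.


x' = -12*cos(270) - -13*sin(270) = -13
y' = -12*sin(270) + -13*cos(270) = 12

(-13, 12)


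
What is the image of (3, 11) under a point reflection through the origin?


Reflection through origin: (x, y) -> (-x, -y)
(3, 11) -> (-3, -11)

(-3, -11)


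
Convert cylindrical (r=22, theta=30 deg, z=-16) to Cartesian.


x = 22 * cos(30) = 19.0526
y = 22 * sin(30) = 11
z = -16

(19.0526, 11, -16)


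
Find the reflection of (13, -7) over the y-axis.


Reflection across y-axis: (x, y) -> (-x, y)
(13, -7) -> (-13, -7)

(-13, -7)


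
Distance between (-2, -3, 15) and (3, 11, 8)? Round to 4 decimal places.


d = sqrt((3--2)^2 + (11--3)^2 + (8-15)^2) = 16.4317

16.4317


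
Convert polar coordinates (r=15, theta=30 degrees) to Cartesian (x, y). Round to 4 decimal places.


x = 15 * cos(30) = 12.9904
y = 15 * sin(30) = 7.5

(12.9904, 7.5)


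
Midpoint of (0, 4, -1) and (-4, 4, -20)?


Midpoint = ((0+-4)/2, (4+4)/2, (-1+-20)/2) = (-2, 4, -10.5)

(-2, 4, -10.5)


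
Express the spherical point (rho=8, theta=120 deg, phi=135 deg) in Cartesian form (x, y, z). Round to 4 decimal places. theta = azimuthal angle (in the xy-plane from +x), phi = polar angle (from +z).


x = 8 * sin(135) * cos(120) = -2.8284
y = 8 * sin(135) * sin(120) = 4.899
z = 8 * cos(135) = -5.6569

(-2.8284, 4.899, -5.6569)


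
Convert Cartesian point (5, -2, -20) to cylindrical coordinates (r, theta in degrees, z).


r = sqrt(5^2 + (-2)^2) = 5.3852
theta = atan2(-2, 5) = 338.1986 deg
z = -20

r = 5.3852, theta = 338.1986 deg, z = -20


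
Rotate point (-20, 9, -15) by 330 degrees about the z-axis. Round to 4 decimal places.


x' = -20*cos(330) - 9*sin(330) = -12.8205
y' = -20*sin(330) + 9*cos(330) = 17.7942
z' = -15

(-12.8205, 17.7942, -15)


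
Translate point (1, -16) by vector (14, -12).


Translation: (x+dx, y+dy) = (1+14, -16+-12) = (15, -28)

(15, -28)


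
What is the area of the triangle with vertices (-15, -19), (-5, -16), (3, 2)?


Area = |x1(y2-y3) + x2(y3-y1) + x3(y1-y2)| / 2
= |-15*(-16-2) + -5*(2--19) + 3*(-19--16)| / 2
= 78

78


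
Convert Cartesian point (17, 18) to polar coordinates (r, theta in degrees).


r = sqrt(17^2 + 18^2) = 24.7588
theta = atan2(18, 17) = 46.6366 degrees

r = 24.7588, theta = 46.6366 degrees


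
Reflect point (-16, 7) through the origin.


Reflection through origin: (x, y) -> (-x, -y)
(-16, 7) -> (16, -7)

(16, -7)


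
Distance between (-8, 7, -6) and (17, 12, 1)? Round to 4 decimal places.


d = sqrt((17--8)^2 + (12-7)^2 + (1--6)^2) = 26.4386

26.4386


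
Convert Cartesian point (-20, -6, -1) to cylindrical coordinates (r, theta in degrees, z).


r = sqrt((-20)^2 + (-6)^2) = 20.8806
theta = atan2(-6, -20) = 196.6992 deg
z = -1

r = 20.8806, theta = 196.6992 deg, z = -1


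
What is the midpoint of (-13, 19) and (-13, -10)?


Midpoint = ((-13+-13)/2, (19+-10)/2) = (-13, 4.5)

(-13, 4.5)


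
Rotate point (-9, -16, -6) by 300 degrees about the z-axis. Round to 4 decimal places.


x' = -9*cos(300) - -16*sin(300) = -18.3564
y' = -9*sin(300) + -16*cos(300) = -0.2058
z' = -6

(-18.3564, -0.2058, -6)


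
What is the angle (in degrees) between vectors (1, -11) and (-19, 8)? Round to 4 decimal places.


dot = 1*-19 + -11*8 = -107
|u| = 11.0454, |v| = 20.6155
cos(angle) = -0.4699
angle = 118.0281 degrees

118.0281 degrees


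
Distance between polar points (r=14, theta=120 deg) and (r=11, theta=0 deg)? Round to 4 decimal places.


d = sqrt(r1^2 + r2^2 - 2*r1*r2*cos(t2-t1))
d = sqrt(14^2 + 11^2 - 2*14*11*cos(0-120)) = 21.7025

21.7025


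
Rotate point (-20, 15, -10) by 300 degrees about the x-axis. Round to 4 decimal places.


x' = -20
y' = 15*cos(300) - -10*sin(300) = -1.1603
z' = 15*sin(300) + -10*cos(300) = -17.9904

(-20, -1.1603, -17.9904)


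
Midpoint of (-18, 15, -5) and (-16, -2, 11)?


Midpoint = ((-18+-16)/2, (15+-2)/2, (-5+11)/2) = (-17, 6.5, 3)

(-17, 6.5, 3)


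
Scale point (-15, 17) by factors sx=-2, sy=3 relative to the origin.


Scaling: (x*sx, y*sy) = (-15*-2, 17*3) = (30, 51)

(30, 51)


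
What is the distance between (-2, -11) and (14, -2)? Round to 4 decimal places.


d = sqrt((14--2)^2 + (-2--11)^2) = 18.3576

18.3576


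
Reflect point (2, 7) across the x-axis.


Reflection across x-axis: (x, y) -> (x, -y)
(2, 7) -> (2, -7)

(2, -7)


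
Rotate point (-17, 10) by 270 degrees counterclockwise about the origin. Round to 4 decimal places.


x' = -17*cos(270) - 10*sin(270) = 10
y' = -17*sin(270) + 10*cos(270) = 17

(10, 17)


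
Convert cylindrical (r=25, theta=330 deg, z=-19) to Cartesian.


x = 25 * cos(330) = 21.6506
y = 25 * sin(330) = -12.5
z = -19

(21.6506, -12.5, -19)


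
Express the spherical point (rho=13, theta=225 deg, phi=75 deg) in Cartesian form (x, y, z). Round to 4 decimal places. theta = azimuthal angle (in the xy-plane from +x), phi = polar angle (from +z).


x = 13 * sin(75) * cos(225) = -8.8792
y = 13 * sin(75) * sin(225) = -8.8792
z = 13 * cos(75) = 3.3646

(-8.8792, -8.8792, 3.3646)


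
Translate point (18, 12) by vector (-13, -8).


Translation: (x+dx, y+dy) = (18+-13, 12+-8) = (5, 4)

(5, 4)


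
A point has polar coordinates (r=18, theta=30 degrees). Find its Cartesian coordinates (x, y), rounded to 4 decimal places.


x = 18 * cos(30) = 15.5885
y = 18 * sin(30) = 9

(15.5885, 9)


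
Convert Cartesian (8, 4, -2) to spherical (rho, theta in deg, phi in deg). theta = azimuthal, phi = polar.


rho = sqrt(8^2 + 4^2 + (-2)^2) = 9.1652
theta = atan2(4, 8) = 26.5651 deg
phi = acos(-2/9.1652) = 102.6044 deg

rho = 9.1652, theta = 26.5651 deg, phi = 102.6044 deg


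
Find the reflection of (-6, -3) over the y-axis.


Reflection across y-axis: (x, y) -> (-x, y)
(-6, -3) -> (6, -3)

(6, -3)


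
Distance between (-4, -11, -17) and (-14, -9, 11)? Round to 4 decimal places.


d = sqrt((-14--4)^2 + (-9--11)^2 + (11--17)^2) = 29.7993

29.7993


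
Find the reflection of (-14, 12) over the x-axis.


Reflection across x-axis: (x, y) -> (x, -y)
(-14, 12) -> (-14, -12)

(-14, -12)


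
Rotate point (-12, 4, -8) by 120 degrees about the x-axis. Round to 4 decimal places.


x' = -12
y' = 4*cos(120) - -8*sin(120) = 4.9282
z' = 4*sin(120) + -8*cos(120) = 7.4641

(-12, 4.9282, 7.4641)


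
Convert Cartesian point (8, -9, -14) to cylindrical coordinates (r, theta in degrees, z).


r = sqrt(8^2 + (-9)^2) = 12.0416
theta = atan2(-9, 8) = 311.6335 deg
z = -14

r = 12.0416, theta = 311.6335 deg, z = -14


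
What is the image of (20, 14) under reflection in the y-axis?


Reflection across y-axis: (x, y) -> (-x, y)
(20, 14) -> (-20, 14)

(-20, 14)


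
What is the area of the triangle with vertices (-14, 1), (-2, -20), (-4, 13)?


Area = |x1(y2-y3) + x2(y3-y1) + x3(y1-y2)| / 2
= |-14*(-20-13) + -2*(13-1) + -4*(1--20)| / 2
= 177

177


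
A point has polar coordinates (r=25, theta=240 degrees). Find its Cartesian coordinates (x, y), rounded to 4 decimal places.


x = 25 * cos(240) = -12.5
y = 25 * sin(240) = -21.6506

(-12.5, -21.6506)


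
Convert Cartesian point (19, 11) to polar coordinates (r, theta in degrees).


r = sqrt(19^2 + 11^2) = 21.9545
theta = atan2(11, 19) = 30.0686 degrees

r = 21.9545, theta = 30.0686 degrees


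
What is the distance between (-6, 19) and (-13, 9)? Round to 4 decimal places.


d = sqrt((-13--6)^2 + (9-19)^2) = 12.2066

12.2066


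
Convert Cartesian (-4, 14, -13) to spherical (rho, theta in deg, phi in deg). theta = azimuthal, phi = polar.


rho = sqrt((-4)^2 + 14^2 + (-13)^2) = 19.5192
theta = atan2(14, -4) = 105.9454 deg
phi = acos(-13/19.5192) = 131.7599 deg

rho = 19.5192, theta = 105.9454 deg, phi = 131.7599 deg


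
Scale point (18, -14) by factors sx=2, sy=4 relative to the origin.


Scaling: (x*sx, y*sy) = (18*2, -14*4) = (36, -56)

(36, -56)


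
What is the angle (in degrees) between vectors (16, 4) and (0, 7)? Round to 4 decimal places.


dot = 16*0 + 4*7 = 28
|u| = 16.4924, |v| = 7
cos(angle) = 0.2425
angle = 75.9638 degrees

75.9638 degrees


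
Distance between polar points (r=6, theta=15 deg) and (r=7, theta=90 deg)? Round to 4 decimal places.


d = sqrt(r1^2 + r2^2 - 2*r1*r2*cos(t2-t1))
d = sqrt(6^2 + 7^2 - 2*6*7*cos(90-15)) = 7.9536

7.9536


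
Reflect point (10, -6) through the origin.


Reflection through origin: (x, y) -> (-x, -y)
(10, -6) -> (-10, 6)

(-10, 6)


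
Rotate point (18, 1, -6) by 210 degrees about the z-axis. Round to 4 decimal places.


x' = 18*cos(210) - 1*sin(210) = -15.0885
y' = 18*sin(210) + 1*cos(210) = -9.866
z' = -6

(-15.0885, -9.866, -6)


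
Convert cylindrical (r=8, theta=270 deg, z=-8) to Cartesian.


x = 8 * cos(270) = 0
y = 8 * sin(270) = -8
z = -8

(0, -8, -8)


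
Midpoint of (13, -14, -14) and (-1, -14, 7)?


Midpoint = ((13+-1)/2, (-14+-14)/2, (-14+7)/2) = (6, -14, -3.5)

(6, -14, -3.5)


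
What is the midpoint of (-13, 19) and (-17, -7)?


Midpoint = ((-13+-17)/2, (19+-7)/2) = (-15, 6)

(-15, 6)


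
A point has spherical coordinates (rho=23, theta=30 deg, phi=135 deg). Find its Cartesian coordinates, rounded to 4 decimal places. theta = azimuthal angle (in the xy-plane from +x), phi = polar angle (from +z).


x = 23 * sin(135) * cos(30) = 14.0846
y = 23 * sin(135) * sin(30) = 8.1317
z = 23 * cos(135) = -16.2635

(14.0846, 8.1317, -16.2635)


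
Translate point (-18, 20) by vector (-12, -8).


Translation: (x+dx, y+dy) = (-18+-12, 20+-8) = (-30, 12)

(-30, 12)


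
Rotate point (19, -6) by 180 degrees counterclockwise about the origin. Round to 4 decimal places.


x' = 19*cos(180) - -6*sin(180) = -19
y' = 19*sin(180) + -6*cos(180) = 6

(-19, 6)


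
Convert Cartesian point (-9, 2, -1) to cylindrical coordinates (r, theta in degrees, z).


r = sqrt((-9)^2 + 2^2) = 9.2195
theta = atan2(2, -9) = 167.4712 deg
z = -1

r = 9.2195, theta = 167.4712 deg, z = -1


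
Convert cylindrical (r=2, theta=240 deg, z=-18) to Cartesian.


x = 2 * cos(240) = -1
y = 2 * sin(240) = -1.7321
z = -18

(-1, -1.7321, -18)


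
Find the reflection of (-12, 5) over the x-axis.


Reflection across x-axis: (x, y) -> (x, -y)
(-12, 5) -> (-12, -5)

(-12, -5)


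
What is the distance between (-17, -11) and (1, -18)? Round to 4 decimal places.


d = sqrt((1--17)^2 + (-18--11)^2) = 19.3132

19.3132


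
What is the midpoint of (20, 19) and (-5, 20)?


Midpoint = ((20+-5)/2, (19+20)/2) = (7.5, 19.5)

(7.5, 19.5)


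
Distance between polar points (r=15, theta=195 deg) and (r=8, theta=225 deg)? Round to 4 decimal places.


d = sqrt(r1^2 + r2^2 - 2*r1*r2*cos(t2-t1))
d = sqrt(15^2 + 8^2 - 2*15*8*cos(225-195)) = 9.0085

9.0085


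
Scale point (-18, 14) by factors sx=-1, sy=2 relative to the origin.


Scaling: (x*sx, y*sy) = (-18*-1, 14*2) = (18, 28)

(18, 28)


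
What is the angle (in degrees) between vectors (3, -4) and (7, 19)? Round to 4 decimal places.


dot = 3*7 + -4*19 = -55
|u| = 5, |v| = 20.2485
cos(angle) = -0.5433
angle = 122.9052 degrees

122.9052 degrees


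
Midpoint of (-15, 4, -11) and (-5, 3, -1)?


Midpoint = ((-15+-5)/2, (4+3)/2, (-11+-1)/2) = (-10, 3.5, -6)

(-10, 3.5, -6)


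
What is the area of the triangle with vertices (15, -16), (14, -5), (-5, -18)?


Area = |x1(y2-y3) + x2(y3-y1) + x3(y1-y2)| / 2
= |15*(-5--18) + 14*(-18--16) + -5*(-16--5)| / 2
= 111

111


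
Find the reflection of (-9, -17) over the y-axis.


Reflection across y-axis: (x, y) -> (-x, y)
(-9, -17) -> (9, -17)

(9, -17)


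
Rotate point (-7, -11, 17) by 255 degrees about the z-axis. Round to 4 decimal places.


x' = -7*cos(255) - -11*sin(255) = -8.8135
y' = -7*sin(255) + -11*cos(255) = 9.6085
z' = 17

(-8.8135, 9.6085, 17)


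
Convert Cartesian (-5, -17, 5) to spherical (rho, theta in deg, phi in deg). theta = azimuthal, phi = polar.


rho = sqrt((-5)^2 + (-17)^2 + 5^2) = 18.412
theta = atan2(-17, -5) = 253.6105 deg
phi = acos(5/18.412) = 74.2427 deg

rho = 18.412, theta = 253.6105 deg, phi = 74.2427 deg


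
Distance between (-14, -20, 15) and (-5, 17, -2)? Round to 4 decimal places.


d = sqrt((-5--14)^2 + (17--20)^2 + (-2-15)^2) = 41.7013

41.7013


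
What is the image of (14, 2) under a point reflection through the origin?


Reflection through origin: (x, y) -> (-x, -y)
(14, 2) -> (-14, -2)

(-14, -2)


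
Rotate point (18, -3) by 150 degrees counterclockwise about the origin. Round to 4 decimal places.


x' = 18*cos(150) - -3*sin(150) = -14.0885
y' = 18*sin(150) + -3*cos(150) = 11.5981

(-14.0885, 11.5981)


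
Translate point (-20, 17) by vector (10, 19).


Translation: (x+dx, y+dy) = (-20+10, 17+19) = (-10, 36)

(-10, 36)


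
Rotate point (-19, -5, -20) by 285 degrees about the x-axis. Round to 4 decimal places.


x' = -19
y' = -5*cos(285) - -20*sin(285) = -20.6126
z' = -5*sin(285) + -20*cos(285) = -0.3468

(-19, -20.6126, -0.3468)


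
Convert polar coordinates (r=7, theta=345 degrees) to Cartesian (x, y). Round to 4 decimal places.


x = 7 * cos(345) = 6.7615
y = 7 * sin(345) = -1.8117

(6.7615, -1.8117)


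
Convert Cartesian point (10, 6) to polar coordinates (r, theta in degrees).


r = sqrt(10^2 + 6^2) = 11.6619
theta = atan2(6, 10) = 30.9638 degrees

r = 11.6619, theta = 30.9638 degrees


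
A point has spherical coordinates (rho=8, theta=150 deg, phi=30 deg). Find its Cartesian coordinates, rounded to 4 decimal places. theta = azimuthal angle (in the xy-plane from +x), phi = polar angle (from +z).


x = 8 * sin(30) * cos(150) = -3.4641
y = 8 * sin(30) * sin(150) = 2
z = 8 * cos(30) = 6.9282

(-3.4641, 2, 6.9282)


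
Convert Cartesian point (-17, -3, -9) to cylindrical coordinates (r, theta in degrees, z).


r = sqrt((-17)^2 + (-3)^2) = 17.2627
theta = atan2(-3, -17) = 190.008 deg
z = -9

r = 17.2627, theta = 190.008 deg, z = -9


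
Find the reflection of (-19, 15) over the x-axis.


Reflection across x-axis: (x, y) -> (x, -y)
(-19, 15) -> (-19, -15)

(-19, -15)


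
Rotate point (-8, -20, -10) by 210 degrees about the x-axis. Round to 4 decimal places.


x' = -8
y' = -20*cos(210) - -10*sin(210) = 12.3205
z' = -20*sin(210) + -10*cos(210) = 18.6603

(-8, 12.3205, 18.6603)


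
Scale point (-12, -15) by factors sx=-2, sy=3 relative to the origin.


Scaling: (x*sx, y*sy) = (-12*-2, -15*3) = (24, -45)

(24, -45)


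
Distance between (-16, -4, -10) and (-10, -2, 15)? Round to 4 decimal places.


d = sqrt((-10--16)^2 + (-2--4)^2 + (15--10)^2) = 25.7876

25.7876


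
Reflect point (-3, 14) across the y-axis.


Reflection across y-axis: (x, y) -> (-x, y)
(-3, 14) -> (3, 14)

(3, 14)


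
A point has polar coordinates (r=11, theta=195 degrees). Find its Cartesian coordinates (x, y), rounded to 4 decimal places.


x = 11 * cos(195) = -10.6252
y = 11 * sin(195) = -2.847

(-10.6252, -2.847)


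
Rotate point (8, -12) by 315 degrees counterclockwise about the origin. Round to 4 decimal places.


x' = 8*cos(315) - -12*sin(315) = -2.8284
y' = 8*sin(315) + -12*cos(315) = -14.1421

(-2.8284, -14.1421)


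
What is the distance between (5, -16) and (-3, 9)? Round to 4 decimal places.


d = sqrt((-3-5)^2 + (9--16)^2) = 26.2488

26.2488


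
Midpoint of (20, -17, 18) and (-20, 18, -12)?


Midpoint = ((20+-20)/2, (-17+18)/2, (18+-12)/2) = (0, 0.5, 3)

(0, 0.5, 3)


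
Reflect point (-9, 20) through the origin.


Reflection through origin: (x, y) -> (-x, -y)
(-9, 20) -> (9, -20)

(9, -20)


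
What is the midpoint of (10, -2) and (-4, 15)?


Midpoint = ((10+-4)/2, (-2+15)/2) = (3, 6.5)

(3, 6.5)


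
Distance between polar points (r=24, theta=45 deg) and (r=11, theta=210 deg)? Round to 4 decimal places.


d = sqrt(r1^2 + r2^2 - 2*r1*r2*cos(t2-t1))
d = sqrt(24^2 + 11^2 - 2*24*11*cos(210-45)) = 34.742

34.742


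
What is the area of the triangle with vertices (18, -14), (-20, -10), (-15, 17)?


Area = |x1(y2-y3) + x2(y3-y1) + x3(y1-y2)| / 2
= |18*(-10-17) + -20*(17--14) + -15*(-14--10)| / 2
= 523

523


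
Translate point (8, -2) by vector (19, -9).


Translation: (x+dx, y+dy) = (8+19, -2+-9) = (27, -11)

(27, -11)


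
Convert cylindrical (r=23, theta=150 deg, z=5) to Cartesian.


x = 23 * cos(150) = -19.9186
y = 23 * sin(150) = 11.5
z = 5

(-19.9186, 11.5, 5)


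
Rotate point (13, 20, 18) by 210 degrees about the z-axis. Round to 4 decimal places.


x' = 13*cos(210) - 20*sin(210) = -1.2583
y' = 13*sin(210) + 20*cos(210) = -23.8205
z' = 18

(-1.2583, -23.8205, 18)


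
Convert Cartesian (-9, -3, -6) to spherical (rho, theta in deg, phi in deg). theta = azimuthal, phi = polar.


rho = sqrt((-9)^2 + (-3)^2 + (-6)^2) = 11.225
theta = atan2(-3, -9) = 198.4349 deg
phi = acos(-6/11.225) = 122.3115 deg

rho = 11.225, theta = 198.4349 deg, phi = 122.3115 deg


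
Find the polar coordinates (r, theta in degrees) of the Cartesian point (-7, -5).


r = sqrt((-7)^2 + (-5)^2) = 8.6023
theta = atan2(-5, -7) = 215.5377 degrees

r = 8.6023, theta = 215.5377 degrees


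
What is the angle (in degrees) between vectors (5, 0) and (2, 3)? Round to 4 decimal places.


dot = 5*2 + 0*3 = 10
|u| = 5, |v| = 3.6056
cos(angle) = 0.5547
angle = 56.3099 degrees

56.3099 degrees


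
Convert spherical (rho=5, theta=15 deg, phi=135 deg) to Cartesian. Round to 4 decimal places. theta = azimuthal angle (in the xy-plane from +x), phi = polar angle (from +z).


x = 5 * sin(135) * cos(15) = 3.4151
y = 5 * sin(135) * sin(15) = 0.9151
z = 5 * cos(135) = -3.5355

(3.4151, 0.9151, -3.5355)


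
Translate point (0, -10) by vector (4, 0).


Translation: (x+dx, y+dy) = (0+4, -10+0) = (4, -10)

(4, -10)


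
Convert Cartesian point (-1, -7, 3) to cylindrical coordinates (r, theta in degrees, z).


r = sqrt((-1)^2 + (-7)^2) = 7.0711
theta = atan2(-7, -1) = 261.8699 deg
z = 3

r = 7.0711, theta = 261.8699 deg, z = 3


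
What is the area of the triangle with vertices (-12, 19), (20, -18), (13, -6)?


Area = |x1(y2-y3) + x2(y3-y1) + x3(y1-y2)| / 2
= |-12*(-18--6) + 20*(-6-19) + 13*(19--18)| / 2
= 62.5

62.5


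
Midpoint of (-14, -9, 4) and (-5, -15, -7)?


Midpoint = ((-14+-5)/2, (-9+-15)/2, (4+-7)/2) = (-9.5, -12, -1.5)

(-9.5, -12, -1.5)


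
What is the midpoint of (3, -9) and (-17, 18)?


Midpoint = ((3+-17)/2, (-9+18)/2) = (-7, 4.5)

(-7, 4.5)
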